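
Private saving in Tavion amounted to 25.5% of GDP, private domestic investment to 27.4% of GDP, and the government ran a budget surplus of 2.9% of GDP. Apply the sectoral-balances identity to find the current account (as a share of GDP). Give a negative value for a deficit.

By the sectoral-balances identity, CA = (S_private - I) + (T - G).
Private balance = 25.5 - 27.4 = -1.9
Government balance (T - G) = 2.9
CA = -1.9 + 2.9 = 1.0

1.0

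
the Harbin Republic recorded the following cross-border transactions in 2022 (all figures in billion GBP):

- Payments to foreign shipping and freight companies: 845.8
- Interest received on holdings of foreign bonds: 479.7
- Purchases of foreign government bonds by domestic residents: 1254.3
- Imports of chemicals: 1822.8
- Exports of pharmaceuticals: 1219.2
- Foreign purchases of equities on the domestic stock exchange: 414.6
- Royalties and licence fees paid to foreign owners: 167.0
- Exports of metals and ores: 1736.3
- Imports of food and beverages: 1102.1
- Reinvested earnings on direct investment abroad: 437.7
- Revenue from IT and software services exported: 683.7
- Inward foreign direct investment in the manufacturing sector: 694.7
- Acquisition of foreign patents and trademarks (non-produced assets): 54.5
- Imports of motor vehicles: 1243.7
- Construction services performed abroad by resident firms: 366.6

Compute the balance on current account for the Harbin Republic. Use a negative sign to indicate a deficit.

-258.2

Goods: -1822.8 - 1243.7 - 1102.1 + 1736.3 + 1219.2 = -1213.1
Services: -167.0 + 366.6 + 683.7 - 845.8 = 37.5
Primary income: 437.7 + 479.7 = 917.4
Current account = (-1213.1) + 37.5 + 917.4 = -258.2
(Excluded from the current account — financial account: purchases of foreign government bonds by domestic residents 1254.3, foreign purchases of equities on the domestic stock exchange 414.6, inward foreign direct investment in the manufacturing sector 694.7; capital account: acquisition of foreign patents and trademarks (non-produced assets) 54.5.)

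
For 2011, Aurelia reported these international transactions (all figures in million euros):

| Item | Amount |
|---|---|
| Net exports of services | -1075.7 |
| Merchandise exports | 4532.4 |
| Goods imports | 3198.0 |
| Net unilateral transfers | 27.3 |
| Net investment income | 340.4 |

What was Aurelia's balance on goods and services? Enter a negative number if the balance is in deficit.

Goods balance = 4532.4 - 3198.0 = 1334.4
Services balance = -1075.7
Trade balance (goods + services) = 1334.4 + (-1075.7) = 258.7

258.7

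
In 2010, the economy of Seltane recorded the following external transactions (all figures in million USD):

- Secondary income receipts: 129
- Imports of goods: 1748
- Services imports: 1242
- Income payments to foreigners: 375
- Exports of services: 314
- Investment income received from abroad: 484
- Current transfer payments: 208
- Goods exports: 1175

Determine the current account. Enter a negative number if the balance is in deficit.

-1471

Goods balance = 1175 - 1748 = -573
Services balance = 314 - 1242 = -928
Trade balance (goods + services) = -573 + (-928) = -1501
Net primary income = 484 - 375 = 109
Net secondary income = 129 - 208 = -79
Current account = -1501 + 109 + (-79) = -1471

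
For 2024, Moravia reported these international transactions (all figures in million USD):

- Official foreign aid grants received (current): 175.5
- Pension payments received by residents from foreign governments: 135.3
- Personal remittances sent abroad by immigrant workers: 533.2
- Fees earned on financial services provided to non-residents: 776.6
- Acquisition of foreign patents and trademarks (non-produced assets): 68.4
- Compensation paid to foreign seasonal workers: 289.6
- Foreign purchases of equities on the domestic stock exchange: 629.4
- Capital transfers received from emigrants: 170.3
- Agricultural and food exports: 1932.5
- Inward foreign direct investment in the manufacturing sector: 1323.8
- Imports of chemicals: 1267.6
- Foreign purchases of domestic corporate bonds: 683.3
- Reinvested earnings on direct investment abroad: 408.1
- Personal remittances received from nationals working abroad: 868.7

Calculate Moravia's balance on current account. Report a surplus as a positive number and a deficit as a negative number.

2206.3

Goods: -1267.6 + 1932.5 = 664.9
Services: 776.6
Primary income: -289.6 + 408.1 = 118.5
Secondary income: 175.5 - 533.2 + 135.3 + 868.7 = 646.3
Current account = 664.9 + 776.6 + 118.5 + 646.3 = 2206.3
(Excluded from the current account — capital account: acquisition of foreign patents and trademarks (non-produced assets) 68.4, capital transfers received from emigrants 170.3; financial account: foreign purchases of equities on the domestic stock exchange 629.4, inward foreign direct investment in the manufacturing sector 1323.8, foreign purchases of domestic corporate bonds 683.3.)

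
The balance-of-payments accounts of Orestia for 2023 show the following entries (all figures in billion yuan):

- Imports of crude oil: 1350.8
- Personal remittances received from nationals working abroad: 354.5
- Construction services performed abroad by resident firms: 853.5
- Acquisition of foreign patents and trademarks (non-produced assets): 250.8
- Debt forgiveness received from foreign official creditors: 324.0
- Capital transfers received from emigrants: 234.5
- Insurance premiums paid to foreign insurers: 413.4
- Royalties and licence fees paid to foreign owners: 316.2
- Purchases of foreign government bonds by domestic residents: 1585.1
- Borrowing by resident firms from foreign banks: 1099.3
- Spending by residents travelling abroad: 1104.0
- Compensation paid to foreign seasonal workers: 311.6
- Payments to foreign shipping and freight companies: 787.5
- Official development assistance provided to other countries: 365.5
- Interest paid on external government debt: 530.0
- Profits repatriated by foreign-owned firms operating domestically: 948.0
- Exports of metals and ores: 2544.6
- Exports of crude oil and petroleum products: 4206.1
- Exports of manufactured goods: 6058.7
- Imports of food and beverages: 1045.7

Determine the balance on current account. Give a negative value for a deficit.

Goods: -1350.8 + 6058.7 - 1045.7 + 2544.6 + 4206.1 = 10412.9
Services: -1104.0 - 316.2 + 853.5 - 413.4 - 787.5 = -1767.6
Primary income: -530.0 - 948.0 - 311.6 = -1789.6
Secondary income: 354.5 - 365.5 = -11.0
Current account = 10412.9 + (-1767.6) + (-1789.6) + (-11.0) = 6844.7
(Excluded from the current account — capital account: acquisition of foreign patents and trademarks (non-produced assets) 250.8, debt forgiveness received from foreign official creditors 324.0, capital transfers received from emigrants 234.5; financial account: purchases of foreign government bonds by domestic residents 1585.1, borrowing by resident firms from foreign banks 1099.3.)

6844.7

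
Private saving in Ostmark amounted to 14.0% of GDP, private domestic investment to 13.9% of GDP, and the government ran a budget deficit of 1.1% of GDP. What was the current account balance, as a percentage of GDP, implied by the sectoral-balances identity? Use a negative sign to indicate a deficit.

-1.0

By the sectoral-balances identity, CA = (S_private - I) + (T - G).
Private balance = 14.0 - 13.9 = 0.1
Government balance (T - G) = -1.1
CA = 0.1 + (-1.1) = -1.0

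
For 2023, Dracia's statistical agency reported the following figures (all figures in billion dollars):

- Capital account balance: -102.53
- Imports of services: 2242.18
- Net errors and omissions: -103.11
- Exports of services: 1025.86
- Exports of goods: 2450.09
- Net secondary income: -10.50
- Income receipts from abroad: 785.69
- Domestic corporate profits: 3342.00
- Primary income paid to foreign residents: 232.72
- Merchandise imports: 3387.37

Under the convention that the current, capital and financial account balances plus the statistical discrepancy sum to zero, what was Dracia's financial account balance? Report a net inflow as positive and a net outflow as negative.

Goods balance = 2450.09 - 3387.37 = -937.28
Services balance = 1025.86 - 2242.18 = -1216.32
Trade balance (goods + services) = -937.28 + (-1216.32) = -2153.60
Net primary income = 785.69 - 232.72 = 552.97
Net secondary income = -10.50
Current account = -2153.60 + 552.97 + (-10.50) = -1611.13
Financial account = -(-1611.13 + (-102.53) + (-103.11)) = 1816.77

1816.77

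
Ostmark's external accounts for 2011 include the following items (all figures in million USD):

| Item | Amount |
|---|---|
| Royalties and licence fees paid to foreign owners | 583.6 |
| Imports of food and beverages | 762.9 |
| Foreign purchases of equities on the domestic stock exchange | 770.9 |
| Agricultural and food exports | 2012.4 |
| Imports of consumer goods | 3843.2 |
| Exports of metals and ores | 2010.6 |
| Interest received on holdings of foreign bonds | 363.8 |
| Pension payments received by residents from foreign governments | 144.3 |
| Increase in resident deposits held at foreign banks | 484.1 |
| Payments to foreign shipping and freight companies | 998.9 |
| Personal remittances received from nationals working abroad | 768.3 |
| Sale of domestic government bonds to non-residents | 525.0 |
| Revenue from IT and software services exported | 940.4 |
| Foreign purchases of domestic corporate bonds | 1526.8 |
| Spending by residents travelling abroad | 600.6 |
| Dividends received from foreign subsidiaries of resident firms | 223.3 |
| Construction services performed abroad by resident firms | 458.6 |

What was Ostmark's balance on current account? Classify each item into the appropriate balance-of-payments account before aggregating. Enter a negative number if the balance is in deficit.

Goods: 2010.6 - 762.9 + 2012.4 - 3843.2 = -583.1
Services: -583.6 + 458.6 + 940.4 - 600.6 - 998.9 = -784.1
Primary income: 363.8 + 223.3 = 587.1
Secondary income: 768.3 + 144.3 = 912.6
Current account = (-583.1) + (-784.1) + 587.1 + 912.6 = 132.5
(Excluded from the current account — financial account: foreign purchases of equities on the domestic stock exchange 770.9, increase in resident deposits held at foreign banks 484.1, sale of domestic government bonds to non-residents 525.0, foreign purchases of domestic corporate bonds 1526.8.)

132.5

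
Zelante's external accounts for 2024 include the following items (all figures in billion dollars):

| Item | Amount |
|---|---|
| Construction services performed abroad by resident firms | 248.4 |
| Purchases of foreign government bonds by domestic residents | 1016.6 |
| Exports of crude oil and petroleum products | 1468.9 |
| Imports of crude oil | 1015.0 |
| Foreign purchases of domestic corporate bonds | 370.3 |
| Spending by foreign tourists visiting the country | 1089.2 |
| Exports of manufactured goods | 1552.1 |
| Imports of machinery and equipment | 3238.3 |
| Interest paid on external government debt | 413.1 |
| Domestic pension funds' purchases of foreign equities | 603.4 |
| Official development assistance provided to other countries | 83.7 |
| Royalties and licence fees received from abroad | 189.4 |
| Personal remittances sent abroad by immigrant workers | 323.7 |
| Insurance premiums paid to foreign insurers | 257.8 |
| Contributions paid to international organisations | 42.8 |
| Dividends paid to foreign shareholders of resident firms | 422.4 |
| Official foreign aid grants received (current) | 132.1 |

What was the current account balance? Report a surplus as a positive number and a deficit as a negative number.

-1116.7

Goods: -1015.0 - 3238.3 + 1468.9 + 1552.1 = -1232.3
Services: -257.8 + 189.4 + 1089.2 + 248.4 = 1269.2
Primary income: -413.1 - 422.4 = -835.5
Secondary income: -323.7 - 42.8 - 83.7 + 132.1 = -318.1
Current account = (-1232.3) + 1269.2 + (-835.5) + (-318.1) = -1116.7
(Excluded from the current account — financial account: purchases of foreign government bonds by domestic residents 1016.6, foreign purchases of domestic corporate bonds 370.3, domestic pension funds' purchases of foreign equities 603.4.)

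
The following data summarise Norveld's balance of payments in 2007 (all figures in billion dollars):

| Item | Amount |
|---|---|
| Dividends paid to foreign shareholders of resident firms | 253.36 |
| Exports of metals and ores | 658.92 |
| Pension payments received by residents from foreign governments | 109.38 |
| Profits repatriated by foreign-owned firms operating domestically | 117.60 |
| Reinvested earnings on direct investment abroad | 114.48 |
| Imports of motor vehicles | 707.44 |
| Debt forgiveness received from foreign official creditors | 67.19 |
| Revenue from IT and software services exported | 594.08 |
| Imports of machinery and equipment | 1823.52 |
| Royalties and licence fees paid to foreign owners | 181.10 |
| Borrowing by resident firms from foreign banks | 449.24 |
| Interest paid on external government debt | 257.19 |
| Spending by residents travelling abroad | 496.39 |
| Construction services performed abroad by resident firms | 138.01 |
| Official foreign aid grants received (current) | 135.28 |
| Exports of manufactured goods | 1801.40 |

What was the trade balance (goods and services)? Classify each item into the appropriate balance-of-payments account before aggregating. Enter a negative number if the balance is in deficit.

-16.04

Goods: 1801.40 - 707.44 + 658.92 - 1823.52 = -70.64
Services: -496.39 + 138.01 + 594.08 - 181.10 = 54.60
Trade balance = -70.64 + 54.60 = -16.04
(Excluded from the trade balance — primary income: dividends paid to foreign shareholders of resident firms 253.36, profits repatriated by foreign-owned firms operating domestically 117.60, reinvested earnings on direct investment abroad 114.48, interest paid on external government debt 257.19; secondary income: pension payments received by residents from foreign governments 109.38, official foreign aid grants received (current) 135.28; capital account: debt forgiveness received from foreign official creditors 67.19; financial account: borrowing by resident firms from foreign banks 449.24.)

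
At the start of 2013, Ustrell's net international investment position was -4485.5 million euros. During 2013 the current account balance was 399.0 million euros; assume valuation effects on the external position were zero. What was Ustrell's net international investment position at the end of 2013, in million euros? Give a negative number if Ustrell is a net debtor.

With no valuation effects, change in NIIP = current account = 399.0
End-of-year NIIP = -4485.5 + 399.0 = -4086.5

-4086.5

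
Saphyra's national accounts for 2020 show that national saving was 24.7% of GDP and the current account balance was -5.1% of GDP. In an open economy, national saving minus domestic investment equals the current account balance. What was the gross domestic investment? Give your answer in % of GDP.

I = S - CA = 24.7 - (-5.1) = 29.8

29.8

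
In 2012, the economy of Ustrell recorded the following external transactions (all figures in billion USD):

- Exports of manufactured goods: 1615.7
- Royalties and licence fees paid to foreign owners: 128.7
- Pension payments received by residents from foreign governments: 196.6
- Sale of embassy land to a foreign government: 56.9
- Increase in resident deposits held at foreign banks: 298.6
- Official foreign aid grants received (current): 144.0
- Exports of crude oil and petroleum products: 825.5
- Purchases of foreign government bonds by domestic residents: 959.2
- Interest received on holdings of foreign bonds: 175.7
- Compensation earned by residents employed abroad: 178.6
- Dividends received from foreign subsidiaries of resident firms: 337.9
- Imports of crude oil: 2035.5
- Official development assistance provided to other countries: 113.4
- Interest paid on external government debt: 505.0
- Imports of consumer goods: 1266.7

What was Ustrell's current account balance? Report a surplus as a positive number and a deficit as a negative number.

-575.3

Goods: 825.5 + 1615.7 - 1266.7 - 2035.5 = -861.0
Services: -128.7
Primary income: 337.9 - 505.0 + 178.6 + 175.7 = 187.2
Secondary income: -113.4 + 144.0 + 196.6 = 227.2
Current account = (-861.0) + (-128.7) + 187.2 + 227.2 = -575.3
(Excluded from the current account — capital account: sale of embassy land to a foreign government 56.9; financial account: increase in resident deposits held at foreign banks 298.6, purchases of foreign government bonds by domestic residents 959.2.)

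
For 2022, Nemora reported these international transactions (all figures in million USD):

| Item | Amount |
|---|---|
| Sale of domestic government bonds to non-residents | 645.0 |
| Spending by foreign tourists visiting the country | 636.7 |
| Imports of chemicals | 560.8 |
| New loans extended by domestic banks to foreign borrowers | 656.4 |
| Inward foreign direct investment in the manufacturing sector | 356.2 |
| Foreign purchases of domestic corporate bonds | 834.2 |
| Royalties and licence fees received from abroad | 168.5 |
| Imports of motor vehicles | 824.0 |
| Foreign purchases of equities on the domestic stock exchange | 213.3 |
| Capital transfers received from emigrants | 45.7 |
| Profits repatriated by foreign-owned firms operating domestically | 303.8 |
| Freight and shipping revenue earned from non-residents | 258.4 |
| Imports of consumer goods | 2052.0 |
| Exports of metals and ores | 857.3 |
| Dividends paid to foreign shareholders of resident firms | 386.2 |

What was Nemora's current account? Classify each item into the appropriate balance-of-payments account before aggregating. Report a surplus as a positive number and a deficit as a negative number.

Goods: 857.3 - 2052.0 - 560.8 - 824.0 = -2579.5
Services: 258.4 + 168.5 + 636.7 = 1063.6
Primary income: -303.8 - 386.2 = -690.0
Current account = (-2579.5) + 1063.6 + (-690.0) = -2205.9
(Excluded from the current account — financial account: sale of domestic government bonds to non-residents 645.0, new loans extended by domestic banks to foreign borrowers 656.4, inward foreign direct investment in the manufacturing sector 356.2, foreign purchases of domestic corporate bonds 834.2, foreign purchases of equities on the domestic stock exchange 213.3; capital account: capital transfers received from emigrants 45.7.)

-2205.9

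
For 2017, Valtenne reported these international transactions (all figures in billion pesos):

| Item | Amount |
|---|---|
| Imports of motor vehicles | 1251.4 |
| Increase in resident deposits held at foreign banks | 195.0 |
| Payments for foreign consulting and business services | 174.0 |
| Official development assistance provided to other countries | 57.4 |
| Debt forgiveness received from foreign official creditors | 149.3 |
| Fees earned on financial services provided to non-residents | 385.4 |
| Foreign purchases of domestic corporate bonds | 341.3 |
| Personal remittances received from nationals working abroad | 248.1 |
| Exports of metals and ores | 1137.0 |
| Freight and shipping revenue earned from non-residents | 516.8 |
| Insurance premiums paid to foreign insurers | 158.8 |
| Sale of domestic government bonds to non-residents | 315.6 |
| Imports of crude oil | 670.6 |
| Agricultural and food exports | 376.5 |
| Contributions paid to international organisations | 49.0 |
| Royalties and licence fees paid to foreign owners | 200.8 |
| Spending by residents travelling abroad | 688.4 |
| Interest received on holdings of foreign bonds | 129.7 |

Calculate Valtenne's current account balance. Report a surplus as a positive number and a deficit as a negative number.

Goods: 1137.0 - 670.6 - 1251.4 + 376.5 = -408.5
Services: -200.8 - 174.0 - 688.4 - 158.8 + 516.8 + 385.4 = -319.8
Primary income: 129.7
Secondary income: -49.0 + 248.1 - 57.4 = 141.7
Current account = (-408.5) + (-319.8) + 129.7 + 141.7 = -456.9
(Excluded from the current account — financial account: increase in resident deposits held at foreign banks 195.0, foreign purchases of domestic corporate bonds 341.3, sale of domestic government bonds to non-residents 315.6; capital account: debt forgiveness received from foreign official creditors 149.3.)

-456.9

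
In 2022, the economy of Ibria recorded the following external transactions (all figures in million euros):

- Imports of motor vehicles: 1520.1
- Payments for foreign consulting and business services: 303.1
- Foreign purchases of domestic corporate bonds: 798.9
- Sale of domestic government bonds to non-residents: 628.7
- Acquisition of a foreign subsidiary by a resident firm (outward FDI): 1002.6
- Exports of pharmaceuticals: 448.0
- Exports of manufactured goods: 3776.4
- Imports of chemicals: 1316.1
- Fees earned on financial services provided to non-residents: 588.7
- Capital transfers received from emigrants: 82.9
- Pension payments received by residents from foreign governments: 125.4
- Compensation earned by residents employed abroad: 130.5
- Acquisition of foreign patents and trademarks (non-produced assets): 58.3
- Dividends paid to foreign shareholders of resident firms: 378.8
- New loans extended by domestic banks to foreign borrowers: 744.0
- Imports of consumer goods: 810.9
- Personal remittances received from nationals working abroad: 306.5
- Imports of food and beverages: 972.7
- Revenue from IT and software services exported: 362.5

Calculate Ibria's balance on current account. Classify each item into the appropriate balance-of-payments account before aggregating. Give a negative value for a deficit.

Goods: 3776.4 - 810.9 - 972.7 - 1316.1 + 448.0 - 1520.1 = -395.4
Services: -303.1 + 362.5 + 588.7 = 648.1
Primary income: 130.5 - 378.8 = -248.3
Secondary income: 306.5 + 125.4 = 431.9
Current account = (-395.4) + 648.1 + (-248.3) + 431.9 = 436.3
(Excluded from the current account — financial account: foreign purchases of domestic corporate bonds 798.9, sale of domestic government bonds to non-residents 628.7, acquisition of a foreign subsidiary by a resident firm (outward FDI) 1002.6, new loans extended by domestic banks to foreign borrowers 744.0; capital account: capital transfers received from emigrants 82.9, acquisition of foreign patents and trademarks (non-produced assets) 58.3.)

436.3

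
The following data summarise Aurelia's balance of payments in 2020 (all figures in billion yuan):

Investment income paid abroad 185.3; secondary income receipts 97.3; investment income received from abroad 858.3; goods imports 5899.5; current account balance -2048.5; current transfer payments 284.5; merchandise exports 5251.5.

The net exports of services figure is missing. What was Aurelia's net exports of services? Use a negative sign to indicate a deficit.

-1886.3

Current account = goods balance + services balance + net primary income + net secondary income
Sum of the known components = -162.2
Net exports of services = CA - (known components) = -2048.5 - (-162.2) = -1886.3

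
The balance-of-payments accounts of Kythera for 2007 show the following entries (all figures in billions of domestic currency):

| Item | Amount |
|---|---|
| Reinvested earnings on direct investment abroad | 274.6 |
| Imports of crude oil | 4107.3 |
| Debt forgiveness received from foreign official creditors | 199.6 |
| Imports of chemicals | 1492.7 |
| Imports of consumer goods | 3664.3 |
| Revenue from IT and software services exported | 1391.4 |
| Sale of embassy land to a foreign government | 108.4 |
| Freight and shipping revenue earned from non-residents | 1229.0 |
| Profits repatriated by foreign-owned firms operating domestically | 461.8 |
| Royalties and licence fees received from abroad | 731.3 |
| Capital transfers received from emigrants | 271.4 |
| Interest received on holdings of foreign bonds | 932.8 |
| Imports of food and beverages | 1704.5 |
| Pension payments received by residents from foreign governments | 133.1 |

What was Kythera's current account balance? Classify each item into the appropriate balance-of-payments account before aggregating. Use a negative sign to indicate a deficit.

Goods: -1704.5 - 3664.3 - 4107.3 - 1492.7 = -10968.8
Services: 1391.4 + 1229.0 + 731.3 = 3351.7
Primary income: 932.8 - 461.8 + 274.6 = 745.6
Secondary income: 133.1
Current account = (-10968.8) + 3351.7 + 745.6 + 133.1 = -6738.4
(Excluded from the current account — capital account: debt forgiveness received from foreign official creditors 199.6, sale of embassy land to a foreign government 108.4, capital transfers received from emigrants 271.4.)

-6738.4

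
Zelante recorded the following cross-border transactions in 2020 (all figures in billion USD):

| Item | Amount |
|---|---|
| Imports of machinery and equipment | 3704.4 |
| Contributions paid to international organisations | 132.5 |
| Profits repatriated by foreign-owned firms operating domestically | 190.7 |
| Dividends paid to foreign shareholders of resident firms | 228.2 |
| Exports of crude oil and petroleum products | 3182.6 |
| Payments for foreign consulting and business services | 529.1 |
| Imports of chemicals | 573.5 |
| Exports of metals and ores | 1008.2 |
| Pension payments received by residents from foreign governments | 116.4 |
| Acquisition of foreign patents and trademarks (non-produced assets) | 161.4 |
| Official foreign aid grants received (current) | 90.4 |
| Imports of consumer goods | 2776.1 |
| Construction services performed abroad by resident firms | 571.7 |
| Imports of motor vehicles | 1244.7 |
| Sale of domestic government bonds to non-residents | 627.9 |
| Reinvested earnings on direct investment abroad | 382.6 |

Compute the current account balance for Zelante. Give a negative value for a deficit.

-4027.3

Goods: -2776.1 + 3182.6 - 573.5 - 1244.7 + 1008.2 - 3704.4 = -4107.9
Services: 571.7 - 529.1 = 42.6
Primary income: -228.2 - 190.7 + 382.6 = -36.3
Secondary income: 116.4 + 90.4 - 132.5 = 74.3
Current account = (-4107.9) + 42.6 + (-36.3) + 74.3 = -4027.3
(Excluded from the current account — capital account: acquisition of foreign patents and trademarks (non-produced assets) 161.4; financial account: sale of domestic government bonds to non-residents 627.9.)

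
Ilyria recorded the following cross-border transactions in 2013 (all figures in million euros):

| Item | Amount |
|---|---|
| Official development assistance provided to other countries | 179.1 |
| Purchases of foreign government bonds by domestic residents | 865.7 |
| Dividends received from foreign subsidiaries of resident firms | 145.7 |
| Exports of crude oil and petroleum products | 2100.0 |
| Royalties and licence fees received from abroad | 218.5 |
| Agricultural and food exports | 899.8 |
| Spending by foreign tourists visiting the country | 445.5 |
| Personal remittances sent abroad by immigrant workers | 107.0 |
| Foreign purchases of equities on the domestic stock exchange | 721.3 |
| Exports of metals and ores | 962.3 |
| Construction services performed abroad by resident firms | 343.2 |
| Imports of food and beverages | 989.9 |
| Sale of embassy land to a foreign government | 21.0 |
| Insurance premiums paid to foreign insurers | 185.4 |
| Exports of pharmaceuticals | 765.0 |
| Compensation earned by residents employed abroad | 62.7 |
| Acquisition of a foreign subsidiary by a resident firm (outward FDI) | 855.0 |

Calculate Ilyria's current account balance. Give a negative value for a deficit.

4481.3

Goods: 2100.0 + 765.0 + 899.8 + 962.3 - 989.9 = 3737.2
Services: 343.2 - 185.4 + 218.5 + 445.5 = 821.8
Primary income: 145.7 + 62.7 = 208.4
Secondary income: -179.1 - 107.0 = -286.1
Current account = 3737.2 + 821.8 + 208.4 + (-286.1) = 4481.3
(Excluded from the current account — financial account: purchases of foreign government bonds by domestic residents 865.7, foreign purchases of equities on the domestic stock exchange 721.3, acquisition of a foreign subsidiary by a resident firm (outward FDI) 855.0; capital account: sale of embassy land to a foreign government 21.0.)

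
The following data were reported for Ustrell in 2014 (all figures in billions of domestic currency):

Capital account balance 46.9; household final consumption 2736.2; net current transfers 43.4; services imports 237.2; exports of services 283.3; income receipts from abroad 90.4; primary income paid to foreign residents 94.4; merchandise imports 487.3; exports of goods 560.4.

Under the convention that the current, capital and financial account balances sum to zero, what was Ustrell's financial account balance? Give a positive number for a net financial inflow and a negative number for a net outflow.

Goods balance = 560.4 - 487.3 = 73.1
Services balance = 283.3 - 237.2 = 46.1
Trade balance (goods + services) = 73.1 + 46.1 = 119.2
Net primary income = 90.4 - 94.4 = -4.0
Net secondary income = 43.4
Current account = 119.2 + (-4.0) + 43.4 = 158.6
Financial account = -(158.6 + 46.9) = -205.5

-205.5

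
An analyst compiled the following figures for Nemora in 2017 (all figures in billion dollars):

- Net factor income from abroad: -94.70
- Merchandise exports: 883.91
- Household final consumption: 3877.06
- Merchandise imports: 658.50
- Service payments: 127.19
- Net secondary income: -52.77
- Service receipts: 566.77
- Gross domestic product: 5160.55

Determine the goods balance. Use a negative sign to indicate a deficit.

Goods balance = 883.91 - 658.50 = 225.41

225.41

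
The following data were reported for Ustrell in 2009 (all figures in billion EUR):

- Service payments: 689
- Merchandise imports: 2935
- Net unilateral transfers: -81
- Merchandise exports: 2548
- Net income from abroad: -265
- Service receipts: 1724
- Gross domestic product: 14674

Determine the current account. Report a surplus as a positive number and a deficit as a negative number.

Goods balance = 2548 - 2935 = -387
Services balance = 1724 - 689 = 1035
Trade balance (goods + services) = -387 + 1035 = 648
Net primary income = -265
Net secondary income = -81
Current account = 648 + (-265) + (-81) = 302

302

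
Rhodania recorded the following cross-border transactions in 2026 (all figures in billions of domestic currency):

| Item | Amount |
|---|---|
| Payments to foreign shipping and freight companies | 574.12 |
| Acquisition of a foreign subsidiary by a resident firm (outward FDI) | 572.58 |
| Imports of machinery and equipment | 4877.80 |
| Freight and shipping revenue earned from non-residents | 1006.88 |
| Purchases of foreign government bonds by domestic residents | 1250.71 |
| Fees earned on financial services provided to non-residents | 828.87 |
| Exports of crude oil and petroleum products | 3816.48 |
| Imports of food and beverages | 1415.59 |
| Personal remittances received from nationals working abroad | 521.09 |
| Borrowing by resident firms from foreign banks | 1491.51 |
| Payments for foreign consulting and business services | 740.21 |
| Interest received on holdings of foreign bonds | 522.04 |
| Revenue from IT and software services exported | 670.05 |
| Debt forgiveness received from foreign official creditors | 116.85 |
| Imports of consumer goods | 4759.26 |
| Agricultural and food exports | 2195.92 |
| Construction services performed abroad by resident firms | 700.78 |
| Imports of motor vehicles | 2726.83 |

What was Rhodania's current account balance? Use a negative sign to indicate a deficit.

Goods: -1415.59 + 2195.92 - 2726.83 - 4759.26 + 3816.48 - 4877.80 = -7767.08
Services: 670.05 + 828.87 + 700.78 - 740.21 - 574.12 + 1006.88 = 1892.25
Primary income: 522.04
Secondary income: 521.09
Current account = (-7767.08) + 1892.25 + 522.04 + 521.09 = -4831.70
(Excluded from the current account — financial account: acquisition of a foreign subsidiary by a resident firm (outward FDI) 572.58, purchases of foreign government bonds by domestic residents 1250.71, borrowing by resident firms from foreign banks 1491.51; capital account: debt forgiveness received from foreign official creditors 116.85.)

-4831.70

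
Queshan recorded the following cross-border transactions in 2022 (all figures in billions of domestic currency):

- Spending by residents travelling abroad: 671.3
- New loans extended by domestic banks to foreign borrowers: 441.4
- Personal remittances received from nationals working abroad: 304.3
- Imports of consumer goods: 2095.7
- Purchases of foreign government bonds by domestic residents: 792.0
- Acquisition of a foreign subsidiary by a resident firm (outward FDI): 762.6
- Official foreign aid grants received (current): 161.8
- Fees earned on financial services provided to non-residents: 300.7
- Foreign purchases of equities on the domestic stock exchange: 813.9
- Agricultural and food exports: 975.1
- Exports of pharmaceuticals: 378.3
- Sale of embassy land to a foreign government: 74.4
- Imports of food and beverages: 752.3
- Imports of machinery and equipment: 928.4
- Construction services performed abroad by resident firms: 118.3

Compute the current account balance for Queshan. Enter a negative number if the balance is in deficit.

-2209.2

Goods: -2095.7 - 752.3 + 975.1 - 928.4 + 378.3 = -2423.0
Services: 118.3 - 671.3 + 300.7 = -252.3
Secondary income: 304.3 + 161.8 = 466.1
Current account = (-2423.0) + (-252.3) + 466.1 = -2209.2
(Excluded from the current account — financial account: new loans extended by domestic banks to foreign borrowers 441.4, purchases of foreign government bonds by domestic residents 792.0, acquisition of a foreign subsidiary by a resident firm (outward FDI) 762.6, foreign purchases of equities on the domestic stock exchange 813.9; capital account: sale of embassy land to a foreign government 74.4.)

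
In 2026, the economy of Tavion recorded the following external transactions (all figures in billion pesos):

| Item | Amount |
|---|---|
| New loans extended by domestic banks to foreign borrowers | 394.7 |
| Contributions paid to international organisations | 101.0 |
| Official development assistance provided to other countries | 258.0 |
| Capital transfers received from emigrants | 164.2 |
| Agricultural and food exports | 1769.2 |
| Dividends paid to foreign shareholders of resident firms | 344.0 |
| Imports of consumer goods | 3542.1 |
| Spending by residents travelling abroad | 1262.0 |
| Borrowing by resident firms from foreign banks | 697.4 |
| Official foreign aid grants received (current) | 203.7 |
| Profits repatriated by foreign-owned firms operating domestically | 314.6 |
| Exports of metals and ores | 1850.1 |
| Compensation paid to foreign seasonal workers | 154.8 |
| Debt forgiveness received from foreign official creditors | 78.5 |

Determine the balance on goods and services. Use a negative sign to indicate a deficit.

-1184.8

Goods: 1850.1 + 1769.2 - 3542.1 = 77.2
Services: -1262.0
Trade balance = 77.2 + (-1262.0) = -1184.8
(Excluded from the trade balance — financial account: new loans extended by domestic banks to foreign borrowers 394.7, borrowing by resident firms from foreign banks 697.4; secondary income: contributions paid to international organisations 101.0, official development assistance provided to other countries 258.0, official foreign aid grants received (current) 203.7; capital account: capital transfers received from emigrants 164.2, debt forgiveness received from foreign official creditors 78.5; primary income: dividends paid to foreign shareholders of resident firms 344.0, profits repatriated by foreign-owned firms operating domestically 314.6, compensation paid to foreign seasonal workers 154.8.)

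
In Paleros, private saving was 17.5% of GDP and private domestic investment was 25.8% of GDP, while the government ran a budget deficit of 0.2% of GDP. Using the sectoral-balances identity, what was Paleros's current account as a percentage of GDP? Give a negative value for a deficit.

By the sectoral-balances identity, CA = (S_private - I) + (T - G).
Private balance = 17.5 - 25.8 = -8.3
Government balance (T - G) = -0.2
CA = -8.3 + (-0.2) = -8.5

-8.5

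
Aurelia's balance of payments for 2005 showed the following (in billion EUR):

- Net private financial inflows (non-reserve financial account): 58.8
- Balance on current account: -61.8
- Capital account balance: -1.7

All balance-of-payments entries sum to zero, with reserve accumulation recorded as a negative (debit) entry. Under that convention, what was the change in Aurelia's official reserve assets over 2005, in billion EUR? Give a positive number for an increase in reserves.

-4.7

Official reserve transactions balance = -((-61.8) + (-1.7) + 58.8) = 4.7
An accumulation of reserves is recorded as a debit (negative entry), so the change in the stock of reserves is the negative of that balance.
Change in official reserves = -(4.7) = -4.7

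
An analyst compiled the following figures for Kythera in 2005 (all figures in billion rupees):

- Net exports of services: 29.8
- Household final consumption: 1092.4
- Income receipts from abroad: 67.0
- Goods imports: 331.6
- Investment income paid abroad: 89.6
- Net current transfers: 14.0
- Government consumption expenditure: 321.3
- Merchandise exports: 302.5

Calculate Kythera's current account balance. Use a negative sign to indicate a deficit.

-7.9

Goods balance = 302.5 - 331.6 = -29.1
Services balance = 29.8
Trade balance (goods + services) = -29.1 + 29.8 = 0.7
Net primary income = 67.0 - 89.6 = -22.6
Net secondary income = 14.0
Current account = 0.7 + (-22.6) + 14.0 = -7.9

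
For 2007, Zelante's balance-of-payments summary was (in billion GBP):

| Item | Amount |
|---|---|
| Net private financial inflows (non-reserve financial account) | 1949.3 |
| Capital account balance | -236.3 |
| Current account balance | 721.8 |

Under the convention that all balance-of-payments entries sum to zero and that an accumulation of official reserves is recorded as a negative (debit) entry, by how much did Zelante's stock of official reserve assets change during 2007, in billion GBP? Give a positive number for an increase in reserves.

2434.8

Official reserve transactions balance = -(721.8 + (-236.3) + 1949.3) = -2434.8
An accumulation of reserves is recorded as a debit (negative entry), so the change in the stock of reserves is the negative of that balance.
Change in official reserves = -(-2434.8) = 2434.8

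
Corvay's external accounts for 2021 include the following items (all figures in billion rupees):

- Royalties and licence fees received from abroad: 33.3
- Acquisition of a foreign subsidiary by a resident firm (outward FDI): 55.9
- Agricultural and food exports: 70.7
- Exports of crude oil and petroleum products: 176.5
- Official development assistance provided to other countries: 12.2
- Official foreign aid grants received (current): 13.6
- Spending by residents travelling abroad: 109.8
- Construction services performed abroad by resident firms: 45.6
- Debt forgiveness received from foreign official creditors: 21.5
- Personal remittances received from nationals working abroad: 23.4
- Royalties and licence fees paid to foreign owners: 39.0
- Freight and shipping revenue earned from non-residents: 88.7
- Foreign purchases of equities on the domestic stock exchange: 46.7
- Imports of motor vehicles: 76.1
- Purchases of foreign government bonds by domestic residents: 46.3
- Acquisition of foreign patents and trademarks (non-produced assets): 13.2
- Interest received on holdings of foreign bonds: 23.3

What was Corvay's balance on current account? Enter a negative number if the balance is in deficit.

238.0

Goods: 70.7 + 176.5 - 76.1 = 171.1
Services: 88.7 + 33.3 + 45.6 - 39.0 - 109.8 = 18.8
Primary income: 23.3
Secondary income: 23.4 + 13.6 - 12.2 = 24.8
Current account = 171.1 + 18.8 + 23.3 + 24.8 = 238.0
(Excluded from the current account — financial account: acquisition of a foreign subsidiary by a resident firm (outward FDI) 55.9, foreign purchases of equities on the domestic stock exchange 46.7, purchases of foreign government bonds by domestic residents 46.3; capital account: debt forgiveness received from foreign official creditors 21.5, acquisition of foreign patents and trademarks (non-produced assets) 13.2.)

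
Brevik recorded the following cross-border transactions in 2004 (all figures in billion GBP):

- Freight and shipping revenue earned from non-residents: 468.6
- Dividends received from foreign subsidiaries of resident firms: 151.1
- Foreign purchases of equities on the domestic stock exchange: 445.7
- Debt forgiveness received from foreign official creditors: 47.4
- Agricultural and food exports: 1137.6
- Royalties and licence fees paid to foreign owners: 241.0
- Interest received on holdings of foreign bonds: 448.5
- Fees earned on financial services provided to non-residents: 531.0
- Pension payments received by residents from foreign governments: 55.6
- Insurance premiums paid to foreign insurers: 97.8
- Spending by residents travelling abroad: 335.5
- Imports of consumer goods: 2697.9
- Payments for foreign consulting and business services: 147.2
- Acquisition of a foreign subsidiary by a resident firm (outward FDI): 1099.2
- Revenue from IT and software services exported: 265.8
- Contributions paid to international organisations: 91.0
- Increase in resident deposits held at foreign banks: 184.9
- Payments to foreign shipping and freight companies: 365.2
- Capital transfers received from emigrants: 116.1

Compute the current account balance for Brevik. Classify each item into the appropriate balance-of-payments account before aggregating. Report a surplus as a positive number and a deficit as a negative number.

-917.4

Goods: -2697.9 + 1137.6 = -1560.3
Services: -147.2 - 335.5 - 241.0 + 531.0 - 97.8 + 468.6 - 365.2 + 265.8 = 78.7
Primary income: 151.1 + 448.5 = 599.6
Secondary income: -91.0 + 55.6 = -35.4
Current account = (-1560.3) + 78.7 + 599.6 + (-35.4) = -917.4
(Excluded from the current account — financial account: foreign purchases of equities on the domestic stock exchange 445.7, acquisition of a foreign subsidiary by a resident firm (outward FDI) 1099.2, increase in resident deposits held at foreign banks 184.9; capital account: debt forgiveness received from foreign official creditors 47.4, capital transfers received from emigrants 116.1.)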